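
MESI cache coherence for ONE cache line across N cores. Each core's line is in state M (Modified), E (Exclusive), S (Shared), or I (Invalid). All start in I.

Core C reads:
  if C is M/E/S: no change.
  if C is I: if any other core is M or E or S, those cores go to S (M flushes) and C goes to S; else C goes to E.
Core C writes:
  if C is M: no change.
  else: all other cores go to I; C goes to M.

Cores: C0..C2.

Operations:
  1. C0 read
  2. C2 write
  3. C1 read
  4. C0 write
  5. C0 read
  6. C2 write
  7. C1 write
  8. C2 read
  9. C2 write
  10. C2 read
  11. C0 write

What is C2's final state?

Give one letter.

Answer: I

Derivation:
Op 1: C0 read [C0 read from I: no other sharers -> C0=E (exclusive)] -> [E,I,I]
Op 2: C2 write [C2 write: invalidate ['C0=E'] -> C2=M] -> [I,I,M]
Op 3: C1 read [C1 read from I: others=['C2=M'] -> C1=S, others downsized to S] -> [I,S,S]
Op 4: C0 write [C0 write: invalidate ['C1=S', 'C2=S'] -> C0=M] -> [M,I,I]
Op 5: C0 read [C0 read: already in M, no change] -> [M,I,I]
Op 6: C2 write [C2 write: invalidate ['C0=M'] -> C2=M] -> [I,I,M]
Op 7: C1 write [C1 write: invalidate ['C2=M'] -> C1=M] -> [I,M,I]
Op 8: C2 read [C2 read from I: others=['C1=M'] -> C2=S, others downsized to S] -> [I,S,S]
Op 9: C2 write [C2 write: invalidate ['C1=S'] -> C2=M] -> [I,I,M]
Op 10: C2 read [C2 read: already in M, no change] -> [I,I,M]
Op 11: C0 write [C0 write: invalidate ['C2=M'] -> C0=M] -> [M,I,I]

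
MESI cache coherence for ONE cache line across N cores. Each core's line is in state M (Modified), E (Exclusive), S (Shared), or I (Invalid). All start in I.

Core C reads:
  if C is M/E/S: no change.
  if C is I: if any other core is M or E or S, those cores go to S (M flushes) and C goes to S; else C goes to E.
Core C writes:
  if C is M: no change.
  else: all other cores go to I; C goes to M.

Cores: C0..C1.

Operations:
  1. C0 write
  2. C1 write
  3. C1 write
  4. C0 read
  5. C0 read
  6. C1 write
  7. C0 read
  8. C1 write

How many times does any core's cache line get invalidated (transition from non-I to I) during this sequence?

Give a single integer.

Answer: 3

Derivation:
Op 1: C0 write [C0 write: invalidate none -> C0=M] -> [M,I] (invalidations this op: 0; running total: 0)
Op 2: C1 write [C1 write: invalidate ['C0=M'] -> C1=M] -> [I,M] (invalidations this op: 1; running total: 1)
Op 3: C1 write [C1 write: already M (modified), no change] -> [I,M] (invalidations this op: 0; running total: 1)
Op 4: C0 read [C0 read from I: others=['C1=M'] -> C0=S, others downsized to S] -> [S,S] (invalidations this op: 0; running total: 1)
Op 5: C0 read [C0 read: already in S, no change] -> [S,S] (invalidations this op: 0; running total: 1)
Op 6: C1 write [C1 write: invalidate ['C0=S'] -> C1=M] -> [I,M] (invalidations this op: 1; running total: 2)
Op 7: C0 read [C0 read from I: others=['C1=M'] -> C0=S, others downsized to S] -> [S,S] (invalidations this op: 0; running total: 2)
Op 8: C1 write [C1 write: invalidate ['C0=S'] -> C1=M] -> [I,M] (invalidations this op: 1; running total: 3)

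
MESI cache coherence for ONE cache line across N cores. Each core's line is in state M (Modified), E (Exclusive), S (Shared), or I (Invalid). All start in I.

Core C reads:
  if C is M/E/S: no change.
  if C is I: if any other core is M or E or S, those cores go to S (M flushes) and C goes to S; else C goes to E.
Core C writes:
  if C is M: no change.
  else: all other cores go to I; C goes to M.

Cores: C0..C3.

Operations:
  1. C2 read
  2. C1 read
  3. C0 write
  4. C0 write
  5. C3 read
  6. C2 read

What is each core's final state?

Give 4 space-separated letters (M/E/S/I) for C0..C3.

Op 1: C2 read [C2 read from I: no other sharers -> C2=E (exclusive)] -> [I,I,E,I]
Op 2: C1 read [C1 read from I: others=['C2=E'] -> C1=S, others downsized to S] -> [I,S,S,I]
Op 3: C0 write [C0 write: invalidate ['C1=S', 'C2=S'] -> C0=M] -> [M,I,I,I]
Op 4: C0 write [C0 write: already M (modified), no change] -> [M,I,I,I]
Op 5: C3 read [C3 read from I: others=['C0=M'] -> C3=S, others downsized to S] -> [S,I,I,S]
Op 6: C2 read [C2 read from I: others=['C0=S', 'C3=S'] -> C2=S, others downsized to S] -> [S,I,S,S]

Answer: S I S S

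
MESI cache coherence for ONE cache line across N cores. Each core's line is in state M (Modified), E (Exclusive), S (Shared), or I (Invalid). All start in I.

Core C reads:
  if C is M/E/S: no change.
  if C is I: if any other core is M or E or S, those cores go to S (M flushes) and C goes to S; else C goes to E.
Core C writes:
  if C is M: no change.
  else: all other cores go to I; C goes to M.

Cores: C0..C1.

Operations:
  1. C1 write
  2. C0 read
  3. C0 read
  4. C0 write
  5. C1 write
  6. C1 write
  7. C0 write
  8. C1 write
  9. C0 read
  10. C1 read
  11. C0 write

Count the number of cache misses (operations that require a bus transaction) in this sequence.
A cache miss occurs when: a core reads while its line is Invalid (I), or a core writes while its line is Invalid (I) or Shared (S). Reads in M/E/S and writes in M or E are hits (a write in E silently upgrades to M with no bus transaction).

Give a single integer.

Op 1: C1 write [C1 write: invalidate none -> C1=M] -> [I,M] [MISS #1: write from I]
Op 2: C0 read [C0 read from I: others=['C1=M'] -> C0=S, others downsized to S] -> [S,S] [MISS #2: read from I]
Op 3: C0 read [C0 read: already in S, no change] -> [S,S] [hit: read from S]
Op 4: C0 write [C0 write: invalidate ['C1=S'] -> C0=M] -> [M,I] [MISS #3: write from S]
Op 5: C1 write [C1 write: invalidate ['C0=M'] -> C1=M] -> [I,M] [MISS #4: write from I]
Op 6: C1 write [C1 write: already M (modified), no change] -> [I,M] [hit: write from M]
Op 7: C0 write [C0 write: invalidate ['C1=M'] -> C0=M] -> [M,I] [MISS #5: write from I]
Op 8: C1 write [C1 write: invalidate ['C0=M'] -> C1=M] -> [I,M] [MISS #6: write from I]
Op 9: C0 read [C0 read from I: others=['C1=M'] -> C0=S, others downsized to S] -> [S,S] [MISS #7: read from I]
Op 10: C1 read [C1 read: already in S, no change] -> [S,S] [hit: read from S]
Op 11: C0 write [C0 write: invalidate ['C1=S'] -> C0=M] -> [M,I] [MISS #8: write from S]

Answer: 8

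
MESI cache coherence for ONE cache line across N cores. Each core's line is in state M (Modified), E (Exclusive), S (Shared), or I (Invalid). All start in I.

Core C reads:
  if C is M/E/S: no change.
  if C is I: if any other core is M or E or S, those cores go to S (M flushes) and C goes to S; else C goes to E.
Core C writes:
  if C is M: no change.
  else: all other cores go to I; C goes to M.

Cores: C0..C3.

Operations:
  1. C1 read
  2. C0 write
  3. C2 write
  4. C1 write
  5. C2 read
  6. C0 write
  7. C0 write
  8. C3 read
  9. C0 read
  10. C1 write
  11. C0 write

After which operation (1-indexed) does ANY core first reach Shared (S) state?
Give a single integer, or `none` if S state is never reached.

Answer: 5

Derivation:
Op 1: C1 read [C1 read from I: no other sharers -> C1=E (exclusive)] -> [I,E,I,I]
Op 2: C0 write [C0 write: invalidate ['C1=E'] -> C0=M] -> [M,I,I,I]
Op 3: C2 write [C2 write: invalidate ['C0=M'] -> C2=M] -> [I,I,M,I]
Op 4: C1 write [C1 write: invalidate ['C2=M'] -> C1=M] -> [I,M,I,I]
Op 5: C2 read [C2 read from I: others=['C1=M'] -> C2=S, others downsized to S] -> [I,S,S,I]
  -> First S state at op 5; remaining ops need not be traced.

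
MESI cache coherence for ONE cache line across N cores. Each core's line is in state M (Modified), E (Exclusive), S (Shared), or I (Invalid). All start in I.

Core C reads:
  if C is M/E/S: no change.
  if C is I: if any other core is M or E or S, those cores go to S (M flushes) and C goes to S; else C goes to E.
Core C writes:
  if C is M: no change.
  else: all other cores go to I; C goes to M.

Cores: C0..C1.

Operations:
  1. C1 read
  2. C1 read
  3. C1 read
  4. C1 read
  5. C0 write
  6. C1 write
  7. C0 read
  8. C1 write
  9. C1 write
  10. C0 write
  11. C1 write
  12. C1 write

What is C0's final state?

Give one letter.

Op 1: C1 read [C1 read from I: no other sharers -> C1=E (exclusive)] -> [I,E]
Op 2: C1 read [C1 read: already in E, no change] -> [I,E]
Op 3: C1 read [C1 read: already in E, no change] -> [I,E]
Op 4: C1 read [C1 read: already in E, no change] -> [I,E]
Op 5: C0 write [C0 write: invalidate ['C1=E'] -> C0=M] -> [M,I]
Op 6: C1 write [C1 write: invalidate ['C0=M'] -> C1=M] -> [I,M]
Op 7: C0 read [C0 read from I: others=['C1=M'] -> C0=S, others downsized to S] -> [S,S]
Op 8: C1 write [C1 write: invalidate ['C0=S'] -> C1=M] -> [I,M]
Op 9: C1 write [C1 write: already M (modified), no change] -> [I,M]
Op 10: C0 write [C0 write: invalidate ['C1=M'] -> C0=M] -> [M,I]
Op 11: C1 write [C1 write: invalidate ['C0=M'] -> C1=M] -> [I,M]
Op 12: C1 write [C1 write: already M (modified), no change] -> [I,M]

Answer: I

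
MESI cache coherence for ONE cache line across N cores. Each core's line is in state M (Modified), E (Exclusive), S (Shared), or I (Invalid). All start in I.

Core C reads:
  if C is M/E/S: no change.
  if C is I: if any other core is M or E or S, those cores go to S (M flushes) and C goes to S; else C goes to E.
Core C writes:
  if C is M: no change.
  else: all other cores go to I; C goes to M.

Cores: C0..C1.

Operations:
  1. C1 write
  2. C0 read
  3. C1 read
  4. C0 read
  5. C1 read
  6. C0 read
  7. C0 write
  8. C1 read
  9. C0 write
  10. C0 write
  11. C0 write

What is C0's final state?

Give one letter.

Op 1: C1 write [C1 write: invalidate none -> C1=M] -> [I,M]
Op 2: C0 read [C0 read from I: others=['C1=M'] -> C0=S, others downsized to S] -> [S,S]
Op 3: C1 read [C1 read: already in S, no change] -> [S,S]
Op 4: C0 read [C0 read: already in S, no change] -> [S,S]
Op 5: C1 read [C1 read: already in S, no change] -> [S,S]
Op 6: C0 read [C0 read: already in S, no change] -> [S,S]
Op 7: C0 write [C0 write: invalidate ['C1=S'] -> C0=M] -> [M,I]
Op 8: C1 read [C1 read from I: others=['C0=M'] -> C1=S, others downsized to S] -> [S,S]
Op 9: C0 write [C0 write: invalidate ['C1=S'] -> C0=M] -> [M,I]
Op 10: C0 write [C0 write: already M (modified), no change] -> [M,I]
Op 11: C0 write [C0 write: already M (modified), no change] -> [M,I]

Answer: M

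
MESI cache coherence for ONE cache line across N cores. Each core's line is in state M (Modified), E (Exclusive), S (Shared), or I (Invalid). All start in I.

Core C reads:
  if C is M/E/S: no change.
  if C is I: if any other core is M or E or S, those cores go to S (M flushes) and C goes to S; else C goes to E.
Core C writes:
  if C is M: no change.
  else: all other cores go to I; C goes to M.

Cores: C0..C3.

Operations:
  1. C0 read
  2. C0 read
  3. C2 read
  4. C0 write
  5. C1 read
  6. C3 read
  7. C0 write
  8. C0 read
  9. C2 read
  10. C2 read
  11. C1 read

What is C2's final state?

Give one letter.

Op 1: C0 read [C0 read from I: no other sharers -> C0=E (exclusive)] -> [E,I,I,I]
Op 2: C0 read [C0 read: already in E, no change] -> [E,I,I,I]
Op 3: C2 read [C2 read from I: others=['C0=E'] -> C2=S, others downsized to S] -> [S,I,S,I]
Op 4: C0 write [C0 write: invalidate ['C2=S'] -> C0=M] -> [M,I,I,I]
Op 5: C1 read [C1 read from I: others=['C0=M'] -> C1=S, others downsized to S] -> [S,S,I,I]
Op 6: C3 read [C3 read from I: others=['C0=S', 'C1=S'] -> C3=S, others downsized to S] -> [S,S,I,S]
Op 7: C0 write [C0 write: invalidate ['C1=S', 'C3=S'] -> C0=M] -> [M,I,I,I]
Op 8: C0 read [C0 read: already in M, no change] -> [M,I,I,I]
Op 9: C2 read [C2 read from I: others=['C0=M'] -> C2=S, others downsized to S] -> [S,I,S,I]
Op 10: C2 read [C2 read: already in S, no change] -> [S,I,S,I]
Op 11: C1 read [C1 read from I: others=['C0=S', 'C2=S'] -> C1=S, others downsized to S] -> [S,S,S,I]

Answer: S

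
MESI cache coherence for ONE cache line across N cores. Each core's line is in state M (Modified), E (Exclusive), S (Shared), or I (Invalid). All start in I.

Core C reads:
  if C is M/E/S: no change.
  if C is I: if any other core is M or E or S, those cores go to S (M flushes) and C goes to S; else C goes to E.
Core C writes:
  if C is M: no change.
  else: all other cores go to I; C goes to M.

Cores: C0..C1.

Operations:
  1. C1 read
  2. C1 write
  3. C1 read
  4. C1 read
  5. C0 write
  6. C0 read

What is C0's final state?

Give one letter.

Op 1: C1 read [C1 read from I: no other sharers -> C1=E (exclusive)] -> [I,E]
Op 2: C1 write [C1 write: invalidate none -> C1=M] -> [I,M]
Op 3: C1 read [C1 read: already in M, no change] -> [I,M]
Op 4: C1 read [C1 read: already in M, no change] -> [I,M]
Op 5: C0 write [C0 write: invalidate ['C1=M'] -> C0=M] -> [M,I]
Op 6: C0 read [C0 read: already in M, no change] -> [M,I]

Answer: M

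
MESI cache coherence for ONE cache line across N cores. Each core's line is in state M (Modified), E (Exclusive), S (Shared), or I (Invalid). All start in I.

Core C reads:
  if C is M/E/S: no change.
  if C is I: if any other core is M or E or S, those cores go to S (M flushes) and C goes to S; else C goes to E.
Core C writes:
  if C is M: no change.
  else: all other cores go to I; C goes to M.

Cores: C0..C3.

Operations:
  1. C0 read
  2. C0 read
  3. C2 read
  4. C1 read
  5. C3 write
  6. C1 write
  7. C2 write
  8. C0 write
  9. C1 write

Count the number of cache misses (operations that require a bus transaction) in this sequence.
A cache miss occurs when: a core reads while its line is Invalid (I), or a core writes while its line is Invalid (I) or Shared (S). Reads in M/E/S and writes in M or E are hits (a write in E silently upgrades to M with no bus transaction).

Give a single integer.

Answer: 8

Derivation:
Op 1: C0 read [C0 read from I: no other sharers -> C0=E (exclusive)] -> [E,I,I,I] [MISS #1: read from I]
Op 2: C0 read [C0 read: already in E, no change] -> [E,I,I,I] [hit: read from E]
Op 3: C2 read [C2 read from I: others=['C0=E'] -> C2=S, others downsized to S] -> [S,I,S,I] [MISS #2: read from I]
Op 4: C1 read [C1 read from I: others=['C0=S', 'C2=S'] -> C1=S, others downsized to S] -> [S,S,S,I] [MISS #3: read from I]
Op 5: C3 write [C3 write: invalidate ['C0=S', 'C1=S', 'C2=S'] -> C3=M] -> [I,I,I,M] [MISS #4: write from I]
Op 6: C1 write [C1 write: invalidate ['C3=M'] -> C1=M] -> [I,M,I,I] [MISS #5: write from I]
Op 7: C2 write [C2 write: invalidate ['C1=M'] -> C2=M] -> [I,I,M,I] [MISS #6: write from I]
Op 8: C0 write [C0 write: invalidate ['C2=M'] -> C0=M] -> [M,I,I,I] [MISS #7: write from I]
Op 9: C1 write [C1 write: invalidate ['C0=M'] -> C1=M] -> [I,M,I,I] [MISS #8: write from I]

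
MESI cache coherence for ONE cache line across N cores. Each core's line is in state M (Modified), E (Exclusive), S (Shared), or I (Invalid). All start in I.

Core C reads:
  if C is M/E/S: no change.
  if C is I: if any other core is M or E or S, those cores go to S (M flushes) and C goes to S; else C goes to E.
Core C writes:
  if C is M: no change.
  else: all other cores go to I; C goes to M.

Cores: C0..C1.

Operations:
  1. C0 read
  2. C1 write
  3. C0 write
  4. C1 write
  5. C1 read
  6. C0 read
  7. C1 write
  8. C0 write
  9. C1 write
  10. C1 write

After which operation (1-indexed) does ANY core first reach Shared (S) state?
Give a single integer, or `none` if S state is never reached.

Op 1: C0 read [C0 read from I: no other sharers -> C0=E (exclusive)] -> [E,I]
Op 2: C1 write [C1 write: invalidate ['C0=E'] -> C1=M] -> [I,M]
Op 3: C0 write [C0 write: invalidate ['C1=M'] -> C0=M] -> [M,I]
Op 4: C1 write [C1 write: invalidate ['C0=M'] -> C1=M] -> [I,M]
Op 5: C1 read [C1 read: already in M, no change] -> [I,M]
Op 6: C0 read [C0 read from I: others=['C1=M'] -> C0=S, others downsized to S] -> [S,S]
  -> First S state at op 6; remaining ops need not be traced.

Answer: 6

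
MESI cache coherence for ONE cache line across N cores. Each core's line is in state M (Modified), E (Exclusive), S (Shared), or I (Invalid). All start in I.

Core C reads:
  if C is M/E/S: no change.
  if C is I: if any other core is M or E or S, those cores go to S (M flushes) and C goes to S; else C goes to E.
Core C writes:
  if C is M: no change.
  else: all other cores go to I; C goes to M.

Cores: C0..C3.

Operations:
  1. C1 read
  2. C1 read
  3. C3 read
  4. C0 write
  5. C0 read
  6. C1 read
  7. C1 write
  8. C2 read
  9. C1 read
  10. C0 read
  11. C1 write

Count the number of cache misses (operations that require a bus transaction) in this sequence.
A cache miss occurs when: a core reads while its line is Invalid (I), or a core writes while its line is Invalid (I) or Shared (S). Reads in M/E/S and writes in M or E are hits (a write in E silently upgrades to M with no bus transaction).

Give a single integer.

Op 1: C1 read [C1 read from I: no other sharers -> C1=E (exclusive)] -> [I,E,I,I] [MISS #1: read from I]
Op 2: C1 read [C1 read: already in E, no change] -> [I,E,I,I] [hit: read from E]
Op 3: C3 read [C3 read from I: others=['C1=E'] -> C3=S, others downsized to S] -> [I,S,I,S] [MISS #2: read from I]
Op 4: C0 write [C0 write: invalidate ['C1=S', 'C3=S'] -> C0=M] -> [M,I,I,I] [MISS #3: write from I]
Op 5: C0 read [C0 read: already in M, no change] -> [M,I,I,I] [hit: read from M]
Op 6: C1 read [C1 read from I: others=['C0=M'] -> C1=S, others downsized to S] -> [S,S,I,I] [MISS #4: read from I]
Op 7: C1 write [C1 write: invalidate ['C0=S'] -> C1=M] -> [I,M,I,I] [MISS #5: write from S]
Op 8: C2 read [C2 read from I: others=['C1=M'] -> C2=S, others downsized to S] -> [I,S,S,I] [MISS #6: read from I]
Op 9: C1 read [C1 read: already in S, no change] -> [I,S,S,I] [hit: read from S]
Op 10: C0 read [C0 read from I: others=['C1=S', 'C2=S'] -> C0=S, others downsized to S] -> [S,S,S,I] [MISS #7: read from I]
Op 11: C1 write [C1 write: invalidate ['C0=S', 'C2=S'] -> C1=M] -> [I,M,I,I] [MISS #8: write from S]

Answer: 8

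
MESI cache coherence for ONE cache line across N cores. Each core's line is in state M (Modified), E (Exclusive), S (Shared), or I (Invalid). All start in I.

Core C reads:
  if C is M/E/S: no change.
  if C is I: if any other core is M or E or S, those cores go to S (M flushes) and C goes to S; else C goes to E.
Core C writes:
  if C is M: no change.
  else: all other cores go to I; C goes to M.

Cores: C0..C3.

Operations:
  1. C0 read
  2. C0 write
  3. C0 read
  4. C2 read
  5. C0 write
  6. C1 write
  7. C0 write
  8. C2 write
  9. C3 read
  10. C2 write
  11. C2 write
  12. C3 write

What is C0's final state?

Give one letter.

Op 1: C0 read [C0 read from I: no other sharers -> C0=E (exclusive)] -> [E,I,I,I]
Op 2: C0 write [C0 write: invalidate none -> C0=M] -> [M,I,I,I]
Op 3: C0 read [C0 read: already in M, no change] -> [M,I,I,I]
Op 4: C2 read [C2 read from I: others=['C0=M'] -> C2=S, others downsized to S] -> [S,I,S,I]
Op 5: C0 write [C0 write: invalidate ['C2=S'] -> C0=M] -> [M,I,I,I]
Op 6: C1 write [C1 write: invalidate ['C0=M'] -> C1=M] -> [I,M,I,I]
Op 7: C0 write [C0 write: invalidate ['C1=M'] -> C0=M] -> [M,I,I,I]
Op 8: C2 write [C2 write: invalidate ['C0=M'] -> C2=M] -> [I,I,M,I]
Op 9: C3 read [C3 read from I: others=['C2=M'] -> C3=S, others downsized to S] -> [I,I,S,S]
Op 10: C2 write [C2 write: invalidate ['C3=S'] -> C2=M] -> [I,I,M,I]
Op 11: C2 write [C2 write: already M (modified), no change] -> [I,I,M,I]
Op 12: C3 write [C3 write: invalidate ['C2=M'] -> C3=M] -> [I,I,I,M]

Answer: I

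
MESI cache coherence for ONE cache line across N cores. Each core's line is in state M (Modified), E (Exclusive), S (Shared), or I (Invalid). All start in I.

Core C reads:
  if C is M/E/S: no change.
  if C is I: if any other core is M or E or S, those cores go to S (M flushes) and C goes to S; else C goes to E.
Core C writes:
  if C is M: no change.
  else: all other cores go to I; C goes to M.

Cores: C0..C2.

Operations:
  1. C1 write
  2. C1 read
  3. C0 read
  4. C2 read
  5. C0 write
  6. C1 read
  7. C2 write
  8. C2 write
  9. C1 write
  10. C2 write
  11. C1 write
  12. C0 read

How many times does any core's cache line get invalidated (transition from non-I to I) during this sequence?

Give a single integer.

Answer: 7

Derivation:
Op 1: C1 write [C1 write: invalidate none -> C1=M] -> [I,M,I] (invalidations this op: 0; running total: 0)
Op 2: C1 read [C1 read: already in M, no change] -> [I,M,I] (invalidations this op: 0; running total: 0)
Op 3: C0 read [C0 read from I: others=['C1=M'] -> C0=S, others downsized to S] -> [S,S,I] (invalidations this op: 0; running total: 0)
Op 4: C2 read [C2 read from I: others=['C0=S', 'C1=S'] -> C2=S, others downsized to S] -> [S,S,S] (invalidations this op: 0; running total: 0)
Op 5: C0 write [C0 write: invalidate ['C1=S', 'C2=S'] -> C0=M] -> [M,I,I] (invalidations this op: 2; running total: 2)
Op 6: C1 read [C1 read from I: others=['C0=M'] -> C1=S, others downsized to S] -> [S,S,I] (invalidations this op: 0; running total: 2)
Op 7: C2 write [C2 write: invalidate ['C0=S', 'C1=S'] -> C2=M] -> [I,I,M] (invalidations this op: 2; running total: 4)
Op 8: C2 write [C2 write: already M (modified), no change] -> [I,I,M] (invalidations this op: 0; running total: 4)
Op 9: C1 write [C1 write: invalidate ['C2=M'] -> C1=M] -> [I,M,I] (invalidations this op: 1; running total: 5)
Op 10: C2 write [C2 write: invalidate ['C1=M'] -> C2=M] -> [I,I,M] (invalidations this op: 1; running total: 6)
Op 11: C1 write [C1 write: invalidate ['C2=M'] -> C1=M] -> [I,M,I] (invalidations this op: 1; running total: 7)
Op 12: C0 read [C0 read from I: others=['C1=M'] -> C0=S, others downsized to S] -> [S,S,I] (invalidations this op: 0; running total: 7)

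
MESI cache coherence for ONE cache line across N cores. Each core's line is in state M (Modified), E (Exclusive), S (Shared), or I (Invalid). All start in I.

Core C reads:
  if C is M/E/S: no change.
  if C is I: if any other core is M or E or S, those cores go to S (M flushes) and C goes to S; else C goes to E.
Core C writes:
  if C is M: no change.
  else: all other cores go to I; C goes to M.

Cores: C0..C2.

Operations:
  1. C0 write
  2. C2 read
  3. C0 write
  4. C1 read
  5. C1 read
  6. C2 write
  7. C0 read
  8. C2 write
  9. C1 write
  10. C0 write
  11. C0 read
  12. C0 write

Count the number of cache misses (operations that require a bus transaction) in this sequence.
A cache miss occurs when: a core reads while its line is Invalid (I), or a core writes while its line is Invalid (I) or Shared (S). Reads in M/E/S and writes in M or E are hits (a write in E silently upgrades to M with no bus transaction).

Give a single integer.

Answer: 9

Derivation:
Op 1: C0 write [C0 write: invalidate none -> C0=M] -> [M,I,I] [MISS #1: write from I]
Op 2: C2 read [C2 read from I: others=['C0=M'] -> C2=S, others downsized to S] -> [S,I,S] [MISS #2: read from I]
Op 3: C0 write [C0 write: invalidate ['C2=S'] -> C0=M] -> [M,I,I] [MISS #3: write from S]
Op 4: C1 read [C1 read from I: others=['C0=M'] -> C1=S, others downsized to S] -> [S,S,I] [MISS #4: read from I]
Op 5: C1 read [C1 read: already in S, no change] -> [S,S,I] [hit: read from S]
Op 6: C2 write [C2 write: invalidate ['C0=S', 'C1=S'] -> C2=M] -> [I,I,M] [MISS #5: write from I]
Op 7: C0 read [C0 read from I: others=['C2=M'] -> C0=S, others downsized to S] -> [S,I,S] [MISS #6: read from I]
Op 8: C2 write [C2 write: invalidate ['C0=S'] -> C2=M] -> [I,I,M] [MISS #7: write from S]
Op 9: C1 write [C1 write: invalidate ['C2=M'] -> C1=M] -> [I,M,I] [MISS #8: write from I]
Op 10: C0 write [C0 write: invalidate ['C1=M'] -> C0=M] -> [M,I,I] [MISS #9: write from I]
Op 11: C0 read [C0 read: already in M, no change] -> [M,I,I] [hit: read from M]
Op 12: C0 write [C0 write: already M (modified), no change] -> [M,I,I] [hit: write from M]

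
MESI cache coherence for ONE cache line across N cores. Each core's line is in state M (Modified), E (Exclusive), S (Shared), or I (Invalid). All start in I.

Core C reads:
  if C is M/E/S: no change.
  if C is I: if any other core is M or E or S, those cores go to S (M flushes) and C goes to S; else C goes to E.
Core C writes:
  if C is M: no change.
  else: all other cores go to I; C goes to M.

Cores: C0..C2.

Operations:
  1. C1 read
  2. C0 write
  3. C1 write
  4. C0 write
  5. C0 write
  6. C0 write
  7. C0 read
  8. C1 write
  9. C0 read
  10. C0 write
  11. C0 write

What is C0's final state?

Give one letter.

Op 1: C1 read [C1 read from I: no other sharers -> C1=E (exclusive)] -> [I,E,I]
Op 2: C0 write [C0 write: invalidate ['C1=E'] -> C0=M] -> [M,I,I]
Op 3: C1 write [C1 write: invalidate ['C0=M'] -> C1=M] -> [I,M,I]
Op 4: C0 write [C0 write: invalidate ['C1=M'] -> C0=M] -> [M,I,I]
Op 5: C0 write [C0 write: already M (modified), no change] -> [M,I,I]
Op 6: C0 write [C0 write: already M (modified), no change] -> [M,I,I]
Op 7: C0 read [C0 read: already in M, no change] -> [M,I,I]
Op 8: C1 write [C1 write: invalidate ['C0=M'] -> C1=M] -> [I,M,I]
Op 9: C0 read [C0 read from I: others=['C1=M'] -> C0=S, others downsized to S] -> [S,S,I]
Op 10: C0 write [C0 write: invalidate ['C1=S'] -> C0=M] -> [M,I,I]
Op 11: C0 write [C0 write: already M (modified), no change] -> [M,I,I]

Answer: M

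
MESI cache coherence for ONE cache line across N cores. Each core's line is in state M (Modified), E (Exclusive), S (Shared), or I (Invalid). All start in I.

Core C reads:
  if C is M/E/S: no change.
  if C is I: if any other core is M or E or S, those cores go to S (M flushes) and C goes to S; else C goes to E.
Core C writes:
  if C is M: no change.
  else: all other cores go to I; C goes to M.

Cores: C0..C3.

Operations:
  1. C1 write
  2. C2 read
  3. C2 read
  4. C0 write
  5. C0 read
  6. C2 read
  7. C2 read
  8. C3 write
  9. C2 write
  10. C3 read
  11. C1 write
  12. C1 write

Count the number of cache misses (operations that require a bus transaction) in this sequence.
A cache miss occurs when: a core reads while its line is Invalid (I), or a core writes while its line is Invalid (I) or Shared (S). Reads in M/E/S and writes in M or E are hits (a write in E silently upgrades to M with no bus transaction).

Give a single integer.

Op 1: C1 write [C1 write: invalidate none -> C1=M] -> [I,M,I,I] [MISS #1: write from I]
Op 2: C2 read [C2 read from I: others=['C1=M'] -> C2=S, others downsized to S] -> [I,S,S,I] [MISS #2: read from I]
Op 3: C2 read [C2 read: already in S, no change] -> [I,S,S,I] [hit: read from S]
Op 4: C0 write [C0 write: invalidate ['C1=S', 'C2=S'] -> C0=M] -> [M,I,I,I] [MISS #3: write from I]
Op 5: C0 read [C0 read: already in M, no change] -> [M,I,I,I] [hit: read from M]
Op 6: C2 read [C2 read from I: others=['C0=M'] -> C2=S, others downsized to S] -> [S,I,S,I] [MISS #4: read from I]
Op 7: C2 read [C2 read: already in S, no change] -> [S,I,S,I] [hit: read from S]
Op 8: C3 write [C3 write: invalidate ['C0=S', 'C2=S'] -> C3=M] -> [I,I,I,M] [MISS #5: write from I]
Op 9: C2 write [C2 write: invalidate ['C3=M'] -> C2=M] -> [I,I,M,I] [MISS #6: write from I]
Op 10: C3 read [C3 read from I: others=['C2=M'] -> C3=S, others downsized to S] -> [I,I,S,S] [MISS #7: read from I]
Op 11: C1 write [C1 write: invalidate ['C2=S', 'C3=S'] -> C1=M] -> [I,M,I,I] [MISS #8: write from I]
Op 12: C1 write [C1 write: already M (modified), no change] -> [I,M,I,I] [hit: write from M]

Answer: 8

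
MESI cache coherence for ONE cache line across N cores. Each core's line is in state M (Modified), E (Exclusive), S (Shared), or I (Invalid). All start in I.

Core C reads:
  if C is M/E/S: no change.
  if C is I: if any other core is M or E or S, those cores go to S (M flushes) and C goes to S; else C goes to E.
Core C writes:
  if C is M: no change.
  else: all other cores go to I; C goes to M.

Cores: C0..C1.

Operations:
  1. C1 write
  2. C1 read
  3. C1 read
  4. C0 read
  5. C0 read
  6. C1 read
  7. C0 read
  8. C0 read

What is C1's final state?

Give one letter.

Answer: S

Derivation:
Op 1: C1 write [C1 write: invalidate none -> C1=M] -> [I,M]
Op 2: C1 read [C1 read: already in M, no change] -> [I,M]
Op 3: C1 read [C1 read: already in M, no change] -> [I,M]
Op 4: C0 read [C0 read from I: others=['C1=M'] -> C0=S, others downsized to S] -> [S,S]
Op 5: C0 read [C0 read: already in S, no change] -> [S,S]
Op 6: C1 read [C1 read: already in S, no change] -> [S,S]
Op 7: C0 read [C0 read: already in S, no change] -> [S,S]
Op 8: C0 read [C0 read: already in S, no change] -> [S,S]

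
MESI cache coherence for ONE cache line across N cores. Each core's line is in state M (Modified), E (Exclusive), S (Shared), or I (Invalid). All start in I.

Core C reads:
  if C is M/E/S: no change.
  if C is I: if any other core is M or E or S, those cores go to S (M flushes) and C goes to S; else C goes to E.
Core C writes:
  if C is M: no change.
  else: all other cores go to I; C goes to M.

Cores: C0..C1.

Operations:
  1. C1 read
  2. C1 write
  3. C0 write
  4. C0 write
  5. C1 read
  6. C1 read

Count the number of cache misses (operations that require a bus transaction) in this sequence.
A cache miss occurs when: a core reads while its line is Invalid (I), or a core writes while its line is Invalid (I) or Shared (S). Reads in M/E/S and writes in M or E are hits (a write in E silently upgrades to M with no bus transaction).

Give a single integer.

Answer: 3

Derivation:
Op 1: C1 read [C1 read from I: no other sharers -> C1=E (exclusive)] -> [I,E] [MISS #1: read from I]
Op 2: C1 write [C1 write: invalidate none -> C1=M] -> [I,M] [hit: write from E is a silent E->M upgrade, no bus transaction]
Op 3: C0 write [C0 write: invalidate ['C1=M'] -> C0=M] -> [M,I] [MISS #2: write from I]
Op 4: C0 write [C0 write: already M (modified), no change] -> [M,I] [hit: write from M]
Op 5: C1 read [C1 read from I: others=['C0=M'] -> C1=S, others downsized to S] -> [S,S] [MISS #3: read from I]
Op 6: C1 read [C1 read: already in S, no change] -> [S,S] [hit: read from S]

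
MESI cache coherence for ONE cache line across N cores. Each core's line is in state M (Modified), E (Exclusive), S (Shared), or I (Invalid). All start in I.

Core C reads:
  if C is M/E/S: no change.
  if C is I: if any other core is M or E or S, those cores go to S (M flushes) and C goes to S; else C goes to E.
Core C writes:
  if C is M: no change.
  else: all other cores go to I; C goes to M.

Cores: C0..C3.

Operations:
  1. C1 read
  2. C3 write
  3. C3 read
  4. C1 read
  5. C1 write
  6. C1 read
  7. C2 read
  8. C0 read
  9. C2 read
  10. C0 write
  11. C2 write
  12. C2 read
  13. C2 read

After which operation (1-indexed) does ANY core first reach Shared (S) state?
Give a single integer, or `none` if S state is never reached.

Answer: 4

Derivation:
Op 1: C1 read [C1 read from I: no other sharers -> C1=E (exclusive)] -> [I,E,I,I]
Op 2: C3 write [C3 write: invalidate ['C1=E'] -> C3=M] -> [I,I,I,M]
Op 3: C3 read [C3 read: already in M, no change] -> [I,I,I,M]
Op 4: C1 read [C1 read from I: others=['C3=M'] -> C1=S, others downsized to S] -> [I,S,I,S]
  -> First S state at op 4; remaining ops need not be traced.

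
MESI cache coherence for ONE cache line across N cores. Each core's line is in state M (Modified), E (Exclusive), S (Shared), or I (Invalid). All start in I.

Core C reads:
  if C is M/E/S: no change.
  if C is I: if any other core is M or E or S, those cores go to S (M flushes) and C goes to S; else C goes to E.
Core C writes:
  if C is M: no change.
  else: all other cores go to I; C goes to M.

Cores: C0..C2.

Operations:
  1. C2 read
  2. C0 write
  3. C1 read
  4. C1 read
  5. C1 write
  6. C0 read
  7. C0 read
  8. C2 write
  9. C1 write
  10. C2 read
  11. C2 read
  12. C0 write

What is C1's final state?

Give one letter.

Op 1: C2 read [C2 read from I: no other sharers -> C2=E (exclusive)] -> [I,I,E]
Op 2: C0 write [C0 write: invalidate ['C2=E'] -> C0=M] -> [M,I,I]
Op 3: C1 read [C1 read from I: others=['C0=M'] -> C1=S, others downsized to S] -> [S,S,I]
Op 4: C1 read [C1 read: already in S, no change] -> [S,S,I]
Op 5: C1 write [C1 write: invalidate ['C0=S'] -> C1=M] -> [I,M,I]
Op 6: C0 read [C0 read from I: others=['C1=M'] -> C0=S, others downsized to S] -> [S,S,I]
Op 7: C0 read [C0 read: already in S, no change] -> [S,S,I]
Op 8: C2 write [C2 write: invalidate ['C0=S', 'C1=S'] -> C2=M] -> [I,I,M]
Op 9: C1 write [C1 write: invalidate ['C2=M'] -> C1=M] -> [I,M,I]
Op 10: C2 read [C2 read from I: others=['C1=M'] -> C2=S, others downsized to S] -> [I,S,S]
Op 11: C2 read [C2 read: already in S, no change] -> [I,S,S]
Op 12: C0 write [C0 write: invalidate ['C1=S', 'C2=S'] -> C0=M] -> [M,I,I]

Answer: I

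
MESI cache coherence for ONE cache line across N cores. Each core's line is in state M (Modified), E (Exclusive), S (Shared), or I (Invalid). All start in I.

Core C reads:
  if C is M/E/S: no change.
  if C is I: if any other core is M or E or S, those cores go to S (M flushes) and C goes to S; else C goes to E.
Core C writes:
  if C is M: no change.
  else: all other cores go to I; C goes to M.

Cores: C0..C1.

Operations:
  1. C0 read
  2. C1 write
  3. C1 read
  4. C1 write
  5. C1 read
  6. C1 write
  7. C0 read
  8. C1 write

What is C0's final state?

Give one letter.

Answer: I

Derivation:
Op 1: C0 read [C0 read from I: no other sharers -> C0=E (exclusive)] -> [E,I]
Op 2: C1 write [C1 write: invalidate ['C0=E'] -> C1=M] -> [I,M]
Op 3: C1 read [C1 read: already in M, no change] -> [I,M]
Op 4: C1 write [C1 write: already M (modified), no change] -> [I,M]
Op 5: C1 read [C1 read: already in M, no change] -> [I,M]
Op 6: C1 write [C1 write: already M (modified), no change] -> [I,M]
Op 7: C0 read [C0 read from I: others=['C1=M'] -> C0=S, others downsized to S] -> [S,S]
Op 8: C1 write [C1 write: invalidate ['C0=S'] -> C1=M] -> [I,M]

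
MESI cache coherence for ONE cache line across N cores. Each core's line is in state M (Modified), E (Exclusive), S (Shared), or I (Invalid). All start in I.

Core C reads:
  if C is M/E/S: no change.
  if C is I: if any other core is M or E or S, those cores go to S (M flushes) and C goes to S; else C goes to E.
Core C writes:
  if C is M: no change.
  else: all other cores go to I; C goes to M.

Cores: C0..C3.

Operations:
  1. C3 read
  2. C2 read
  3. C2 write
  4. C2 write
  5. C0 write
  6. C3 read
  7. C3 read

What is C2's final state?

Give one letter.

Op 1: C3 read [C3 read from I: no other sharers -> C3=E (exclusive)] -> [I,I,I,E]
Op 2: C2 read [C2 read from I: others=['C3=E'] -> C2=S, others downsized to S] -> [I,I,S,S]
Op 3: C2 write [C2 write: invalidate ['C3=S'] -> C2=M] -> [I,I,M,I]
Op 4: C2 write [C2 write: already M (modified), no change] -> [I,I,M,I]
Op 5: C0 write [C0 write: invalidate ['C2=M'] -> C0=M] -> [M,I,I,I]
Op 6: C3 read [C3 read from I: others=['C0=M'] -> C3=S, others downsized to S] -> [S,I,I,S]
Op 7: C3 read [C3 read: already in S, no change] -> [S,I,I,S]

Answer: I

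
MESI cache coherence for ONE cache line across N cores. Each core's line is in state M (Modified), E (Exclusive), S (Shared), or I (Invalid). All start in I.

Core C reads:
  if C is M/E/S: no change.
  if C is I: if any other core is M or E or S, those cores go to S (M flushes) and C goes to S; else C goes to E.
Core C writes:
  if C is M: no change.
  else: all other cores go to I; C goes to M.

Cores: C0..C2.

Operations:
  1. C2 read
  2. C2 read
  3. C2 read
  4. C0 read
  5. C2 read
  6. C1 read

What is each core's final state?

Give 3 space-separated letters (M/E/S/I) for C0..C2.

Op 1: C2 read [C2 read from I: no other sharers -> C2=E (exclusive)] -> [I,I,E]
Op 2: C2 read [C2 read: already in E, no change] -> [I,I,E]
Op 3: C2 read [C2 read: already in E, no change] -> [I,I,E]
Op 4: C0 read [C0 read from I: others=['C2=E'] -> C0=S, others downsized to S] -> [S,I,S]
Op 5: C2 read [C2 read: already in S, no change] -> [S,I,S]
Op 6: C1 read [C1 read from I: others=['C0=S', 'C2=S'] -> C1=S, others downsized to S] -> [S,S,S]

Answer: S S S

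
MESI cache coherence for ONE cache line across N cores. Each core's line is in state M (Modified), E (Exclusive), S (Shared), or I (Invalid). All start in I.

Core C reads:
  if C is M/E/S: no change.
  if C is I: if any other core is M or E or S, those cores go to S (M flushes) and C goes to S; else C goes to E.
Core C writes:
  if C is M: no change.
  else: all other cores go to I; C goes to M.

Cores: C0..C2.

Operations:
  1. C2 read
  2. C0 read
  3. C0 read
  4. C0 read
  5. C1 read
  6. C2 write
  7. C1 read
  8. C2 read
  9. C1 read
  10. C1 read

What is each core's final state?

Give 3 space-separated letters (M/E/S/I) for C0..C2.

Op 1: C2 read [C2 read from I: no other sharers -> C2=E (exclusive)] -> [I,I,E]
Op 2: C0 read [C0 read from I: others=['C2=E'] -> C0=S, others downsized to S] -> [S,I,S]
Op 3: C0 read [C0 read: already in S, no change] -> [S,I,S]
Op 4: C0 read [C0 read: already in S, no change] -> [S,I,S]
Op 5: C1 read [C1 read from I: others=['C0=S', 'C2=S'] -> C1=S, others downsized to S] -> [S,S,S]
Op 6: C2 write [C2 write: invalidate ['C0=S', 'C1=S'] -> C2=M] -> [I,I,M]
Op 7: C1 read [C1 read from I: others=['C2=M'] -> C1=S, others downsized to S] -> [I,S,S]
Op 8: C2 read [C2 read: already in S, no change] -> [I,S,S]
Op 9: C1 read [C1 read: already in S, no change] -> [I,S,S]
Op 10: C1 read [C1 read: already in S, no change] -> [I,S,S]

Answer: I S S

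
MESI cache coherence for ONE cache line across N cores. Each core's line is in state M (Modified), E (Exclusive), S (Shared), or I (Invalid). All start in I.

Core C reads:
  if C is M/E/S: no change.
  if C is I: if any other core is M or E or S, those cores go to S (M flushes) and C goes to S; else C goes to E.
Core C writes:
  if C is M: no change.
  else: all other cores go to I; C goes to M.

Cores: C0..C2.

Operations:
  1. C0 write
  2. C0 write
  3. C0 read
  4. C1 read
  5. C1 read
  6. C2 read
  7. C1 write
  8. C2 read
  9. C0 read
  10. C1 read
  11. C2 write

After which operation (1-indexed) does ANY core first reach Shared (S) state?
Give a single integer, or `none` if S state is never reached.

Answer: 4

Derivation:
Op 1: C0 write [C0 write: invalidate none -> C0=M] -> [M,I,I]
Op 2: C0 write [C0 write: already M (modified), no change] -> [M,I,I]
Op 3: C0 read [C0 read: already in M, no change] -> [M,I,I]
Op 4: C1 read [C1 read from I: others=['C0=M'] -> C1=S, others downsized to S] -> [S,S,I]
  -> First S state at op 4; remaining ops need not be traced.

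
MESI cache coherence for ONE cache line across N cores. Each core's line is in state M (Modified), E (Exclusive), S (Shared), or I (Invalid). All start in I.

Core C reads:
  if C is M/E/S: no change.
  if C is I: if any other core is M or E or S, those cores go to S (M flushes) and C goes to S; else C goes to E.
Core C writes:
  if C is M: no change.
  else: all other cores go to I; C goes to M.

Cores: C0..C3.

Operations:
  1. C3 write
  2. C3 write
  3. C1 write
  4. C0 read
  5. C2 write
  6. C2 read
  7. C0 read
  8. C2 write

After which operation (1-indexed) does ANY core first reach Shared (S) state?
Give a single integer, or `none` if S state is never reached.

Op 1: C3 write [C3 write: invalidate none -> C3=M] -> [I,I,I,M]
Op 2: C3 write [C3 write: already M (modified), no change] -> [I,I,I,M]
Op 3: C1 write [C1 write: invalidate ['C3=M'] -> C1=M] -> [I,M,I,I]
Op 4: C0 read [C0 read from I: others=['C1=M'] -> C0=S, others downsized to S] -> [S,S,I,I]
  -> First S state at op 4; remaining ops need not be traced.

Answer: 4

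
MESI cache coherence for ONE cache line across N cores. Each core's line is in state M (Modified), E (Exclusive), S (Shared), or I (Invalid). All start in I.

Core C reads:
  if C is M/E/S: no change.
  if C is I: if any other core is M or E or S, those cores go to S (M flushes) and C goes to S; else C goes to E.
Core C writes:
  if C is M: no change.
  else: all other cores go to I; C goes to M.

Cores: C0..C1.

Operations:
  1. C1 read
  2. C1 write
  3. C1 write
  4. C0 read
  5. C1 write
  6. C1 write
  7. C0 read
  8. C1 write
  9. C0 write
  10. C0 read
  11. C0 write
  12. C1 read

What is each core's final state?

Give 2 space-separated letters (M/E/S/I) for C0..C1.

Op 1: C1 read [C1 read from I: no other sharers -> C1=E (exclusive)] -> [I,E]
Op 2: C1 write [C1 write: invalidate none -> C1=M] -> [I,M]
Op 3: C1 write [C1 write: already M (modified), no change] -> [I,M]
Op 4: C0 read [C0 read from I: others=['C1=M'] -> C0=S, others downsized to S] -> [S,S]
Op 5: C1 write [C1 write: invalidate ['C0=S'] -> C1=M] -> [I,M]
Op 6: C1 write [C1 write: already M (modified), no change] -> [I,M]
Op 7: C0 read [C0 read from I: others=['C1=M'] -> C0=S, others downsized to S] -> [S,S]
Op 8: C1 write [C1 write: invalidate ['C0=S'] -> C1=M] -> [I,M]
Op 9: C0 write [C0 write: invalidate ['C1=M'] -> C0=M] -> [M,I]
Op 10: C0 read [C0 read: already in M, no change] -> [M,I]
Op 11: C0 write [C0 write: already M (modified), no change] -> [M,I]
Op 12: C1 read [C1 read from I: others=['C0=M'] -> C1=S, others downsized to S] -> [S,S]

Answer: S S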